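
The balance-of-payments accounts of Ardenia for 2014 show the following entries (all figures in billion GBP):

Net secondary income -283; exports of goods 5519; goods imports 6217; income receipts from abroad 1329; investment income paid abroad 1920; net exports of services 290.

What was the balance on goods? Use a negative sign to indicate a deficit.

Goods balance = 5519 - 6217 = -698

-698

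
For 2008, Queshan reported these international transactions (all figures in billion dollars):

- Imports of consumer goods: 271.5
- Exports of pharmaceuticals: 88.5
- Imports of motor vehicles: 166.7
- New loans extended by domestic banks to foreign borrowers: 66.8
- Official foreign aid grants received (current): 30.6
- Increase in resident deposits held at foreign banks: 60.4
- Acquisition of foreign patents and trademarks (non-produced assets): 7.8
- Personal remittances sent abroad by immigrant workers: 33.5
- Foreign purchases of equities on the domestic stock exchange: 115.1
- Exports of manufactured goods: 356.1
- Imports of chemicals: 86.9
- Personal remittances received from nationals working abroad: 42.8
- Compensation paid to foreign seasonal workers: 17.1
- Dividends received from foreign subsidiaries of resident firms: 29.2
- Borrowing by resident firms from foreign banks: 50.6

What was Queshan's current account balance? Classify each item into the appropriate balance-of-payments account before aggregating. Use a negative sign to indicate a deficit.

-28.5

Goods: -166.7 + 356.1 - 86.9 + 88.5 - 271.5 = -80.5
Primary income: 29.2 - 17.1 = 12.1
Secondary income: 30.6 + 42.8 - 33.5 = 39.9
Current account = (-80.5) + 12.1 + 39.9 = -28.5
(Excluded from the current account — financial account: new loans extended by domestic banks to foreign borrowers 66.8, increase in resident deposits held at foreign banks 60.4, foreign purchases of equities on the domestic stock exchange 115.1, borrowing by resident firms from foreign banks 50.6; capital account: acquisition of foreign patents and trademarks (non-produced assets) 7.8.)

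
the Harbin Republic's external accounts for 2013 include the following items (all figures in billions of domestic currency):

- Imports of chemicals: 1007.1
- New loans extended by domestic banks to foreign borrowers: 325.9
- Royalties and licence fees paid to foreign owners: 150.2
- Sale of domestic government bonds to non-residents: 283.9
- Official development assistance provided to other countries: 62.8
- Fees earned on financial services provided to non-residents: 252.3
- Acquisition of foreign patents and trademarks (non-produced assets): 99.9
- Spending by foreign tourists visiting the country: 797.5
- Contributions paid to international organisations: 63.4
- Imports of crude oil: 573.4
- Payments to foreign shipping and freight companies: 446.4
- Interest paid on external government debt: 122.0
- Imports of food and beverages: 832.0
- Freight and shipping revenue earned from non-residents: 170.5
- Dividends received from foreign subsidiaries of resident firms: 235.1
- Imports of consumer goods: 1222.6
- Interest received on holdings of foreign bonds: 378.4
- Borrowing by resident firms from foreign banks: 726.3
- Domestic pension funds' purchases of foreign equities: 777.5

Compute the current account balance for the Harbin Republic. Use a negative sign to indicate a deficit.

-2646.1

Goods: -1222.6 - 573.4 - 1007.1 - 832.0 = -3635.1
Services: -150.2 + 252.3 + 797.5 + 170.5 - 446.4 = 623.7
Primary income: 378.4 - 122.0 + 235.1 = 491.5
Secondary income: -63.4 - 62.8 = -126.2
Current account = (-3635.1) + 623.7 + 491.5 + (-126.2) = -2646.1
(Excluded from the current account — financial account: new loans extended by domestic banks to foreign borrowers 325.9, sale of domestic government bonds to non-residents 283.9, borrowing by resident firms from foreign banks 726.3, domestic pension funds' purchases of foreign equities 777.5; capital account: acquisition of foreign patents and trademarks (non-produced assets) 99.9.)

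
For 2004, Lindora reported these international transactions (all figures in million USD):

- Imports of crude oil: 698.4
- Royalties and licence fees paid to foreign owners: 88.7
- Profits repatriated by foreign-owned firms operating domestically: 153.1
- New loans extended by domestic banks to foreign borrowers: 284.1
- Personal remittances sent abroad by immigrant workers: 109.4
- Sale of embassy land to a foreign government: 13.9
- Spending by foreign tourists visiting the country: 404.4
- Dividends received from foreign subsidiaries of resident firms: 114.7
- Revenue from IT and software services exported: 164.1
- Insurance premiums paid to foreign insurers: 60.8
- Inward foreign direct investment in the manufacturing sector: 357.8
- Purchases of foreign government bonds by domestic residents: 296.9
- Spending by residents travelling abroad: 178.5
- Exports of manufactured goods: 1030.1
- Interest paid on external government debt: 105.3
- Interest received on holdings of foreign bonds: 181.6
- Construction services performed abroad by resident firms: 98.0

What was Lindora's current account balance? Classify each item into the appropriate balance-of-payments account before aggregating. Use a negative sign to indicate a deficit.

598.7

Goods: -698.4 + 1030.1 = 331.7
Services: -88.7 - 60.8 + 404.4 + 98.0 - 178.5 + 164.1 = 338.5
Primary income: -153.1 + 114.7 - 105.3 + 181.6 = 37.9
Secondary income: -109.4
Current account = 331.7 + 338.5 + 37.9 + (-109.4) = 598.7
(Excluded from the current account — financial account: new loans extended by domestic banks to foreign borrowers 284.1, inward foreign direct investment in the manufacturing sector 357.8, purchases of foreign government bonds by domestic residents 296.9; capital account: sale of embassy land to a foreign government 13.9.)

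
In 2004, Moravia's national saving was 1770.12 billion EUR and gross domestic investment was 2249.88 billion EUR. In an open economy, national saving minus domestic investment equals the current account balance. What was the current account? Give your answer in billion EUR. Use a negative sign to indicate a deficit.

-479.76

S - I = CA (net lending to the rest of the world).
CA = S - I = 1770.12 - 2249.88 = -479.76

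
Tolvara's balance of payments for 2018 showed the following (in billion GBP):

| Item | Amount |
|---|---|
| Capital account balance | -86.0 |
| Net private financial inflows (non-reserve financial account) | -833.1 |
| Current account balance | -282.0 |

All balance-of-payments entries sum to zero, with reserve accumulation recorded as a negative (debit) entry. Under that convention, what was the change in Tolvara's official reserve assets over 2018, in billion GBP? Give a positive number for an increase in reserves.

-1201.1

Official reserve transactions balance = -((-282.0) + (-86.0) + (-833.1)) = 1201.1
An accumulation of reserves is recorded as a debit (negative entry), so the change in the stock of reserves is the negative of that balance.
Change in official reserves = -(1201.1) = -1201.1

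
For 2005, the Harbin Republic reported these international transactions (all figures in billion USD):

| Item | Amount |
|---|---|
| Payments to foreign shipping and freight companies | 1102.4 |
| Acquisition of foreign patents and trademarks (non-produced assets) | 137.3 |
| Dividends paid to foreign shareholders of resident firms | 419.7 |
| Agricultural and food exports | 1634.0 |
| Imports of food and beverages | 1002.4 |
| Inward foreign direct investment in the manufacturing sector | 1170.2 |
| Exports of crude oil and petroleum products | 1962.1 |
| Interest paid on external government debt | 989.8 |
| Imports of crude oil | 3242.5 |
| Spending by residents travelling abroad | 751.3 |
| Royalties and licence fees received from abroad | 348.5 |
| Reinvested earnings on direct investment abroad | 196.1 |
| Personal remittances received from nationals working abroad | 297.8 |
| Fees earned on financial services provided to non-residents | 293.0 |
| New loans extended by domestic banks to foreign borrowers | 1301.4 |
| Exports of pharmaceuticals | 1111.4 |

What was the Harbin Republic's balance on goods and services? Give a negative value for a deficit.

Goods: 1111.4 - 3242.5 - 1002.4 + 1634.0 + 1962.1 = 462.6
Services: -751.3 + 348.5 - 1102.4 + 293.0 = -1212.2
Trade balance = 462.6 + (-1212.2) = -749.6
(Excluded from the trade balance — capital account: acquisition of foreign patents and trademarks (non-produced assets) 137.3; primary income: dividends paid to foreign shareholders of resident firms 419.7, interest paid on external government debt 989.8, reinvested earnings on direct investment abroad 196.1; financial account: inward foreign direct investment in the manufacturing sector 1170.2, new loans extended by domestic banks to foreign borrowers 1301.4; secondary income: personal remittances received from nationals working abroad 297.8.)

-749.6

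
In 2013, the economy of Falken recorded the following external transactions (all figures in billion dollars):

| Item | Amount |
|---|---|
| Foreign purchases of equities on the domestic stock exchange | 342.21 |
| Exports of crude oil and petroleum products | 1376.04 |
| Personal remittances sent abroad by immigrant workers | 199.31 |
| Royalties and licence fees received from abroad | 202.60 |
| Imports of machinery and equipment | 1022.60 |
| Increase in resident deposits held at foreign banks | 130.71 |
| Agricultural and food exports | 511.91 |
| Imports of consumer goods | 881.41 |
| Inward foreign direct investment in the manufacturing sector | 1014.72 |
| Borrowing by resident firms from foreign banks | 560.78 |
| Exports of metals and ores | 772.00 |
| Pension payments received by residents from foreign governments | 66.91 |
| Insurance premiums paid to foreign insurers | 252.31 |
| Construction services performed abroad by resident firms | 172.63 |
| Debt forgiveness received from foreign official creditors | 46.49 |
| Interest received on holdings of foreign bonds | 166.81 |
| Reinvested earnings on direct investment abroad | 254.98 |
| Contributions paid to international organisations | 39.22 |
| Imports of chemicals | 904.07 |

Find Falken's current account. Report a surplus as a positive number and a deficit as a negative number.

Goods: 511.91 + 1376.04 + 772.00 - 904.07 - 1022.60 - 881.41 = -148.13
Services: -252.31 + 172.63 + 202.60 = 122.92
Primary income: 166.81 + 254.98 = 421.79
Secondary income: 66.91 - 199.31 - 39.22 = -171.62
Current account = (-148.13) + 122.92 + 421.79 + (-171.62) = 224.96
(Excluded from the current account — financial account: foreign purchases of equities on the domestic stock exchange 342.21, increase in resident deposits held at foreign banks 130.71, inward foreign direct investment in the manufacturing sector 1014.72, borrowing by resident firms from foreign banks 560.78; capital account: debt forgiveness received from foreign official creditors 46.49.)

224.96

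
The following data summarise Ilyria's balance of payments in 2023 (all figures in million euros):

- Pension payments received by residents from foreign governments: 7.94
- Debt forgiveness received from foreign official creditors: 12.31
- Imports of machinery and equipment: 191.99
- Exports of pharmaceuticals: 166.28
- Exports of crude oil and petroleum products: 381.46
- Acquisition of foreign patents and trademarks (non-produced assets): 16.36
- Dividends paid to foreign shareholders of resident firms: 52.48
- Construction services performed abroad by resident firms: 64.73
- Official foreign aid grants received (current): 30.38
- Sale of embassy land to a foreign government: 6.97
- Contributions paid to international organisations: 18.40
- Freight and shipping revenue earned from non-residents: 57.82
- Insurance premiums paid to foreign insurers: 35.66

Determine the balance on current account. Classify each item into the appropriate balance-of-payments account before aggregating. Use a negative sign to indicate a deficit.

Goods: 166.28 - 191.99 + 381.46 = 355.75
Services: -35.66 + 64.73 + 57.82 = 86.89
Primary income: -52.48
Secondary income: 7.94 - 18.40 + 30.38 = 19.92
Current account = 355.75 + 86.89 + (-52.48) + 19.92 = 410.08
(Excluded from the current account — capital account: debt forgiveness received from foreign official creditors 12.31, acquisition of foreign patents and trademarks (non-produced assets) 16.36, sale of embassy land to a foreign government 6.97.)

410.08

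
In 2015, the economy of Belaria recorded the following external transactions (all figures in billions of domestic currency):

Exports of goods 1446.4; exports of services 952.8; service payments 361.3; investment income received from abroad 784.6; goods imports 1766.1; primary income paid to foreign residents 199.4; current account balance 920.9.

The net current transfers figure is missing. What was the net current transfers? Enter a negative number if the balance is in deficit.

63.9

Current account = goods balance + services balance + net primary income + net secondary income
Sum of the known components = 857.0
Net current transfers = CA - (known components) = 920.9 - 857.0 = 63.9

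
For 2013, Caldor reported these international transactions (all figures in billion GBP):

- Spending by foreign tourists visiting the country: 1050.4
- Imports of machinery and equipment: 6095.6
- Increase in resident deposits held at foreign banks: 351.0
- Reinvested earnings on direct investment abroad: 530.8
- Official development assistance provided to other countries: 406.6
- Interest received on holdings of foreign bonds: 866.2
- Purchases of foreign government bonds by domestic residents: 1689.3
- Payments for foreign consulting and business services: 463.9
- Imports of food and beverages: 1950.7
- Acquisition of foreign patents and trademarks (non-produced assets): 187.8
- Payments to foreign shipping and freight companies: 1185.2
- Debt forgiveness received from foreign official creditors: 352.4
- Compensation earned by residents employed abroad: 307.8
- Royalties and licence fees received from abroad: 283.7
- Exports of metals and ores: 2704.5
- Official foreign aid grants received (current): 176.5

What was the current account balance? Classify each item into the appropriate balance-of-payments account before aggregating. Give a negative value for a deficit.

-4182.1

Goods: 2704.5 - 1950.7 - 6095.6 = -5341.8
Services: 283.7 + 1050.4 - 463.9 - 1185.2 = -315.0
Primary income: 307.8 + 866.2 + 530.8 = 1704.8
Secondary income: -406.6 + 176.5 = -230.1
Current account = (-5341.8) + (-315.0) + 1704.8 + (-230.1) = -4182.1
(Excluded from the current account — financial account: increase in resident deposits held at foreign banks 351.0, purchases of foreign government bonds by domestic residents 1689.3; capital account: acquisition of foreign patents and trademarks (non-produced assets) 187.8, debt forgiveness received from foreign official creditors 352.4.)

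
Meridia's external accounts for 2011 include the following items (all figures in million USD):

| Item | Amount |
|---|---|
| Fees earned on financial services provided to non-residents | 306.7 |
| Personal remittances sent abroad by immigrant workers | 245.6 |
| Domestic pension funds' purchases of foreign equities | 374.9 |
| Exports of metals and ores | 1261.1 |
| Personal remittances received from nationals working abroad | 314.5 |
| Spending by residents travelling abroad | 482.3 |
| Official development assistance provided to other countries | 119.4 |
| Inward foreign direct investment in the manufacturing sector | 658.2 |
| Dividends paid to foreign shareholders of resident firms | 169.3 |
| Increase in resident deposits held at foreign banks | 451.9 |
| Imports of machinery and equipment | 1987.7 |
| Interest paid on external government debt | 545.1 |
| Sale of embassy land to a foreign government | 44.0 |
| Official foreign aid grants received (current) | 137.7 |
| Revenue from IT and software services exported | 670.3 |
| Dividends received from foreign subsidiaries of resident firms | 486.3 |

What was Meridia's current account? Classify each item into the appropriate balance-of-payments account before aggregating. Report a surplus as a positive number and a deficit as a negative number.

-372.8

Goods: 1261.1 - 1987.7 = -726.6
Services: 670.3 - 482.3 + 306.7 = 494.7
Primary income: -545.1 + 486.3 - 169.3 = -228.1
Secondary income: 314.5 - 119.4 - 245.6 + 137.7 = 87.2
Current account = (-726.6) + 494.7 + (-228.1) + 87.2 = -372.8
(Excluded from the current account — financial account: domestic pension funds' purchases of foreign equities 374.9, inward foreign direct investment in the manufacturing sector 658.2, increase in resident deposits held at foreign banks 451.9; capital account: sale of embassy land to a foreign government 44.0.)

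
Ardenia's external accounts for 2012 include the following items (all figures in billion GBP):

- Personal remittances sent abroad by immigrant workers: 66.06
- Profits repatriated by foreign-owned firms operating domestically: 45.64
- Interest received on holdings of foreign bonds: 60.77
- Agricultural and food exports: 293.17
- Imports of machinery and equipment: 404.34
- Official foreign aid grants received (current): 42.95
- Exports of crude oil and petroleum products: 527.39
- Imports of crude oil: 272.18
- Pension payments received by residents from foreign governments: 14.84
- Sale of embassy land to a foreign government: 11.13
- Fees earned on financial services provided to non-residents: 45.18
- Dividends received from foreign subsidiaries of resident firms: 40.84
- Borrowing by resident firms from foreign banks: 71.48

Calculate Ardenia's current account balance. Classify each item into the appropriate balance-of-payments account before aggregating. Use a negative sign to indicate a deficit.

Goods: 293.17 + 527.39 - 272.18 - 404.34 = 144.04
Services: 45.18
Primary income: 40.84 + 60.77 - 45.64 = 55.97
Secondary income: -66.06 + 14.84 + 42.95 = -8.27
Current account = 144.04 + 45.18 + 55.97 + (-8.27) = 236.92
(Excluded from the current account — capital account: sale of embassy land to a foreign government 11.13; financial account: borrowing by resident firms from foreign banks 71.48.)

236.92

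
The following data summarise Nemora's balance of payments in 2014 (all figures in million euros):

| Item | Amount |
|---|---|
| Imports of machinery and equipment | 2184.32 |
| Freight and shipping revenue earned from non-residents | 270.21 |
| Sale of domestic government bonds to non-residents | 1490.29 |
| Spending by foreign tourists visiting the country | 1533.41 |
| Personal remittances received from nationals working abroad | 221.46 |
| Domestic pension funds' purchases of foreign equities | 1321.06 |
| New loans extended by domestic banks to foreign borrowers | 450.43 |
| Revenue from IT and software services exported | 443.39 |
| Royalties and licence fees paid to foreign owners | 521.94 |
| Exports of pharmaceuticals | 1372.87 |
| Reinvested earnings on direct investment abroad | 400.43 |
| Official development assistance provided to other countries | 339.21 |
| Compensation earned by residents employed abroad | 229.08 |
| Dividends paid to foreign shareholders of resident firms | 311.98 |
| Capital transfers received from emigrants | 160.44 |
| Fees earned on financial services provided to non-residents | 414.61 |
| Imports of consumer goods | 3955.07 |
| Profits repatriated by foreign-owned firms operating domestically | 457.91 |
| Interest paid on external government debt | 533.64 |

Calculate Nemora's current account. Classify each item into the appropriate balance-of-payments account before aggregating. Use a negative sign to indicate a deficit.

-3418.61

Goods: -3955.07 + 1372.87 - 2184.32 = -4766.52
Services: 270.21 - 521.94 + 1533.41 + 443.39 + 414.61 = 2139.68
Primary income: 400.43 - 533.64 + 229.08 - 457.91 - 311.98 = -674.02
Secondary income: -339.21 + 221.46 = -117.75
Current account = (-4766.52) + 2139.68 + (-674.02) + (-117.75) = -3418.61
(Excluded from the current account — financial account: sale of domestic government bonds to non-residents 1490.29, domestic pension funds' purchases of foreign equities 1321.06, new loans extended by domestic banks to foreign borrowers 450.43; capital account: capital transfers received from emigrants 160.44.)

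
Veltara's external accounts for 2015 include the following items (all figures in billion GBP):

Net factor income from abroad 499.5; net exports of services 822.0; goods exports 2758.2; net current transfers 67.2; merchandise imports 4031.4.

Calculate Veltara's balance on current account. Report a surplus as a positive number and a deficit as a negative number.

Goods balance = 2758.2 - 4031.4 = -1273.2
Services balance = 822.0
Trade balance (goods + services) = -1273.2 + 822.0 = -451.2
Net primary income = 499.5
Net secondary income = 67.2
Current account = -451.2 + 499.5 + 67.2 = 115.5

115.5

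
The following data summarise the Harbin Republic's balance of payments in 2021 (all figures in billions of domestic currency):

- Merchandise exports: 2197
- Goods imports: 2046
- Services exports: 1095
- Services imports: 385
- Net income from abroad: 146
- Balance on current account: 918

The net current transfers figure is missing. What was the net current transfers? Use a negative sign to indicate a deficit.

-89

Current account = goods balance + services balance + net primary income + net secondary income
Sum of the known components = 1007
Net current transfers = CA - (known components) = 918 - 1007 = -89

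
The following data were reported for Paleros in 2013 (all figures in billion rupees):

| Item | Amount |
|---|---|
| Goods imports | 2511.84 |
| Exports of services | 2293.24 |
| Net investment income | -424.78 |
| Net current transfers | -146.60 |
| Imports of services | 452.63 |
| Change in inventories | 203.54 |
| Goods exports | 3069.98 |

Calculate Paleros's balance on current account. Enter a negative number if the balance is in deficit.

Goods balance = 3069.98 - 2511.84 = 558.14
Services balance = 2293.24 - 452.63 = 1840.61
Trade balance (goods + services) = 558.14 + 1840.61 = 2398.75
Net primary income = -424.78
Net secondary income = -146.60
Current account = 2398.75 + (-424.78) + (-146.60) = 1827.37

1827.37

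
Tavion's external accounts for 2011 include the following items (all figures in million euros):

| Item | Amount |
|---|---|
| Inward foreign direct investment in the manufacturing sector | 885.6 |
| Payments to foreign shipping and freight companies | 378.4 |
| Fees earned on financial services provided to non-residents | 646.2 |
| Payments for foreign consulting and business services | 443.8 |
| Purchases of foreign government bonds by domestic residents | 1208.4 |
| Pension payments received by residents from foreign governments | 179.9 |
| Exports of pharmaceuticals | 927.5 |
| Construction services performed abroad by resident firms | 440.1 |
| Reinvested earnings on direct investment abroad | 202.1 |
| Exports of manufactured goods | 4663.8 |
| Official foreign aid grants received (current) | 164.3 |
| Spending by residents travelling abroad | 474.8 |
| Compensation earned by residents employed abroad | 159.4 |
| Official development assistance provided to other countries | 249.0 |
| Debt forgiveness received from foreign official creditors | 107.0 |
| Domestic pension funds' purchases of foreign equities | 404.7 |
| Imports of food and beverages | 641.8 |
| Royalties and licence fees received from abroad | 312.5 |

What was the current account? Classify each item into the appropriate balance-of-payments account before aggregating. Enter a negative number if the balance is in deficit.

5508.0

Goods: 4663.8 - 641.8 + 927.5 = 4949.5
Services: -443.8 + 646.2 - 474.8 + 312.5 + 440.1 - 378.4 = 101.8
Primary income: 202.1 + 159.4 = 361.5
Secondary income: -249.0 + 179.9 + 164.3 = 95.2
Current account = 4949.5 + 101.8 + 361.5 + 95.2 = 5508.0
(Excluded from the current account — financial account: inward foreign direct investment in the manufacturing sector 885.6, purchases of foreign government bonds by domestic residents 1208.4, domestic pension funds' purchases of foreign equities 404.7; capital account: debt forgiveness received from foreign official creditors 107.0.)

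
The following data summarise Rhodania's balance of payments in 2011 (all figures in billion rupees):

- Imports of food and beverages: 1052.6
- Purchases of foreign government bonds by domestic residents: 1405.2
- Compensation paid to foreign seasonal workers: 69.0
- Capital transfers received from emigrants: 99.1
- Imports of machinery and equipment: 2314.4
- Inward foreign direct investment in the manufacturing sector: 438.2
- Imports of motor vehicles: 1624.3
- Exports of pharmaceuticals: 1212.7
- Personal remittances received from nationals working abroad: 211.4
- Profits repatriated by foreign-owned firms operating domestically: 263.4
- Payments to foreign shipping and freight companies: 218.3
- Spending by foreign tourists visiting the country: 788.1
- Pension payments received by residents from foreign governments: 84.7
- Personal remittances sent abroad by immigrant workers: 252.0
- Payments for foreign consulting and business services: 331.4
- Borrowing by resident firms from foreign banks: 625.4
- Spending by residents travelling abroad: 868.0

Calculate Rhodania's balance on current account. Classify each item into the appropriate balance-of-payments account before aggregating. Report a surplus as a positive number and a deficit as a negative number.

-4696.5

Goods: -2314.4 + 1212.7 - 1624.3 - 1052.6 = -3778.6
Services: -868.0 + 788.1 - 218.3 - 331.4 = -629.6
Primary income: -69.0 - 263.4 = -332.4
Secondary income: 84.7 - 252.0 + 211.4 = 44.1
Current account = (-3778.6) + (-629.6) + (-332.4) + 44.1 = -4696.5
(Excluded from the current account — financial account: purchases of foreign government bonds by domestic residents 1405.2, inward foreign direct investment in the manufacturing sector 438.2, borrowing by resident firms from foreign banks 625.4; capital account: capital transfers received from emigrants 99.1.)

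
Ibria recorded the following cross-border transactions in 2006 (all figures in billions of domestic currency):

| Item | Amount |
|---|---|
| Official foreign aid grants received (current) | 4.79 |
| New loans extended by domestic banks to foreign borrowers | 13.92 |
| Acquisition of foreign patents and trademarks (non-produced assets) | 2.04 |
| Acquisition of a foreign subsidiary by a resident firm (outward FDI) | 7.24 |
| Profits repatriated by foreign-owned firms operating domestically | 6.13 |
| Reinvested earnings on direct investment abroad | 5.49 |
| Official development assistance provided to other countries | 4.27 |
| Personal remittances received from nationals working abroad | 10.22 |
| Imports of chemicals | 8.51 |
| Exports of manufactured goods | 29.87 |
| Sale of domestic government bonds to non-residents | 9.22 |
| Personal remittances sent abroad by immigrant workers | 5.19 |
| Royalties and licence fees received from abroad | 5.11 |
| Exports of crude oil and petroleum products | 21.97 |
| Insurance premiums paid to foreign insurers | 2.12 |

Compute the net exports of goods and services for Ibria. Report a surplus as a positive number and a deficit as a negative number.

Goods: 29.87 - 8.51 + 21.97 = 43.33
Services: 5.11 - 2.12 = 2.99
Trade balance = 43.33 + 2.99 = 46.32
(Excluded from the trade balance — secondary income: official foreign aid grants received (current) 4.79, official development assistance provided to other countries 4.27, personal remittances received from nationals working abroad 10.22, personal remittances sent abroad by immigrant workers 5.19; financial account: new loans extended by domestic banks to foreign borrowers 13.92, acquisition of a foreign subsidiary by a resident firm (outward FDI) 7.24, sale of domestic government bonds to non-residents 9.22; capital account: acquisition of foreign patents and trademarks (non-produced assets) 2.04; primary income: profits repatriated by foreign-owned firms operating domestically 6.13, reinvested earnings on direct investment abroad 5.49.)

46.32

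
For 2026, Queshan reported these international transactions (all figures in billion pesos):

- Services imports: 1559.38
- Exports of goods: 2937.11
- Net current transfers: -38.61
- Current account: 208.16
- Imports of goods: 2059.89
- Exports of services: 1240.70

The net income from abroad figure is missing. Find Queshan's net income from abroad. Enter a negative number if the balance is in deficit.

-311.77

Current account = goods balance + services balance + net primary income + net secondary income
Sum of the known components = 519.93
Net income from abroad = CA - (known components) = 208.16 - 519.93 = -311.77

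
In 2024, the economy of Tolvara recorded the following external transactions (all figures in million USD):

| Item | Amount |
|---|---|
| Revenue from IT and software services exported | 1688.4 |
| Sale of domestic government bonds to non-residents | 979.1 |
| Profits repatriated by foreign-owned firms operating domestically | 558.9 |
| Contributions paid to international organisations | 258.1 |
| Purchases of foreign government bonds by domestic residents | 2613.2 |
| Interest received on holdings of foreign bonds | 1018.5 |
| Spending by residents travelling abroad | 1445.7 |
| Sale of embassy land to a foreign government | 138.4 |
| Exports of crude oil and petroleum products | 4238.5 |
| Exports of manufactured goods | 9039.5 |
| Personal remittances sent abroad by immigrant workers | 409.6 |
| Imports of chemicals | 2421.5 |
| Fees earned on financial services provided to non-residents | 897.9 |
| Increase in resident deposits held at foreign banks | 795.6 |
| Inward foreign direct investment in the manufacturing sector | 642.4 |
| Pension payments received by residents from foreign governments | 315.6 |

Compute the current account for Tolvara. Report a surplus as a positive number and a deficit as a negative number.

12104.6

Goods: 4238.5 + 9039.5 - 2421.5 = 10856.5
Services: -1445.7 + 1688.4 + 897.9 = 1140.6
Primary income: -558.9 + 1018.5 = 459.6
Secondary income: -258.1 - 409.6 + 315.6 = -352.1
Current account = 10856.5 + 1140.6 + 459.6 + (-352.1) = 12104.6
(Excluded from the current account — financial account: sale of domestic government bonds to non-residents 979.1, purchases of foreign government bonds by domestic residents 2613.2, increase in resident deposits held at foreign banks 795.6, inward foreign direct investment in the manufacturing sector 642.4; capital account: sale of embassy land to a foreign government 138.4.)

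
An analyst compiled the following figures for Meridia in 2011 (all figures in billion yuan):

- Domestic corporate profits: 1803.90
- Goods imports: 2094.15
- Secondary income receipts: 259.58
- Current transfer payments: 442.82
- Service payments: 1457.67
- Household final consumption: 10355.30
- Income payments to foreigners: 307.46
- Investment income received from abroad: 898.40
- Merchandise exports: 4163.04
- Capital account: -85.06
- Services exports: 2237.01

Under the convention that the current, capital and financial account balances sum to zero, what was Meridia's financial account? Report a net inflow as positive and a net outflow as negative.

Goods balance = 4163.04 - 2094.15 = 2068.89
Services balance = 2237.01 - 1457.67 = 779.34
Trade balance (goods + services) = 2068.89 + 779.34 = 2848.23
Net primary income = 898.40 - 307.46 = 590.94
Net secondary income = 259.58 - 442.82 = -183.24
Current account = 2848.23 + 590.94 + (-183.24) = 3255.93
Financial account = -(3255.93 + (-85.06)) = -3170.87

-3170.87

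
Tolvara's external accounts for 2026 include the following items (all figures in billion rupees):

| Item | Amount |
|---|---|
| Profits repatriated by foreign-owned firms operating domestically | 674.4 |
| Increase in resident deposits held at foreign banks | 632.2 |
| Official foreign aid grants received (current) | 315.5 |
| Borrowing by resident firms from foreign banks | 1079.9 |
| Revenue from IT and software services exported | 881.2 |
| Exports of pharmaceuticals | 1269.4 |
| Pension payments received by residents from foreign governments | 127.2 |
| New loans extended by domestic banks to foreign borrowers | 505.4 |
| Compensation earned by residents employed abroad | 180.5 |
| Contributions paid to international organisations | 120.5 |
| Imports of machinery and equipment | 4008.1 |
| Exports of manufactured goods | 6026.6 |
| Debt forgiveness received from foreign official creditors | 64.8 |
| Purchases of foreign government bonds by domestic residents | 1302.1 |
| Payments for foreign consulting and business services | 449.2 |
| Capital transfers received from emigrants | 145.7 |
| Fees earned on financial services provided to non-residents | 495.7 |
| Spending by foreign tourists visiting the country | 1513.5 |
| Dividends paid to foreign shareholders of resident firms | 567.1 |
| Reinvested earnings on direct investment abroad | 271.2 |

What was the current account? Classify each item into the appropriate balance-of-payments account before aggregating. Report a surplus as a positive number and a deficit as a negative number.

5261.5

Goods: 6026.6 + 1269.4 - 4008.1 = 3287.9
Services: 495.7 + 1513.5 - 449.2 + 881.2 = 2441.2
Primary income: 180.5 - 674.4 - 567.1 + 271.2 = -789.8
Secondary income: 315.5 - 120.5 + 127.2 = 322.2
Current account = 3287.9 + 2441.2 + (-789.8) + 322.2 = 5261.5
(Excluded from the current account — financial account: increase in resident deposits held at foreign banks 632.2, borrowing by resident firms from foreign banks 1079.9, new loans extended by domestic banks to foreign borrowers 505.4, purchases of foreign government bonds by domestic residents 1302.1; capital account: debt forgiveness received from foreign official creditors 64.8, capital transfers received from emigrants 145.7.)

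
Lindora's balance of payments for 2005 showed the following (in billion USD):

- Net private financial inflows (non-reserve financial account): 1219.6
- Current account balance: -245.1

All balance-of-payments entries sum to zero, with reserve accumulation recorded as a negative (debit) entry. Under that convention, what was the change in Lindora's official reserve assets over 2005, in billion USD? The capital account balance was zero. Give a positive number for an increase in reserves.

974.5

Official reserve transactions balance = -((-245.1) + 1219.6) = -974.5
An accumulation of reserves is recorded as a debit (negative entry), so the change in the stock of reserves is the negative of that balance.
Change in official reserves = -(-974.5) = 974.5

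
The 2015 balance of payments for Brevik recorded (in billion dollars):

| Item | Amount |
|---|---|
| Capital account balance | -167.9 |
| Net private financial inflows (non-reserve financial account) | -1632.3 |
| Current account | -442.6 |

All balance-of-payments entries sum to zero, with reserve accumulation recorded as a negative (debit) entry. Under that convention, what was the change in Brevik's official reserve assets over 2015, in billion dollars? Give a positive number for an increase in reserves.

-2242.8

Official reserve transactions balance = -((-442.6) + (-167.9) + (-1632.3)) = 2242.8
An accumulation of reserves is recorded as a debit (negative entry), so the change in the stock of reserves is the negative of that balance.
Change in official reserves = -(2242.8) = -2242.8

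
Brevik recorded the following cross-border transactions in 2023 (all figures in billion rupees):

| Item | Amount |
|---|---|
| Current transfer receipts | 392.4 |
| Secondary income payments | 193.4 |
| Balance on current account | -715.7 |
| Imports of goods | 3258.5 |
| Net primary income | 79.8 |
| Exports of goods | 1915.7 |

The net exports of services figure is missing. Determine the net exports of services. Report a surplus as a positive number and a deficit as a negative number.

348.3

Current account = goods balance + services balance + net primary income + net secondary income
Sum of the known components = -1064.0
Net exports of services = CA - (known components) = -715.7 - (-1064.0) = 348.3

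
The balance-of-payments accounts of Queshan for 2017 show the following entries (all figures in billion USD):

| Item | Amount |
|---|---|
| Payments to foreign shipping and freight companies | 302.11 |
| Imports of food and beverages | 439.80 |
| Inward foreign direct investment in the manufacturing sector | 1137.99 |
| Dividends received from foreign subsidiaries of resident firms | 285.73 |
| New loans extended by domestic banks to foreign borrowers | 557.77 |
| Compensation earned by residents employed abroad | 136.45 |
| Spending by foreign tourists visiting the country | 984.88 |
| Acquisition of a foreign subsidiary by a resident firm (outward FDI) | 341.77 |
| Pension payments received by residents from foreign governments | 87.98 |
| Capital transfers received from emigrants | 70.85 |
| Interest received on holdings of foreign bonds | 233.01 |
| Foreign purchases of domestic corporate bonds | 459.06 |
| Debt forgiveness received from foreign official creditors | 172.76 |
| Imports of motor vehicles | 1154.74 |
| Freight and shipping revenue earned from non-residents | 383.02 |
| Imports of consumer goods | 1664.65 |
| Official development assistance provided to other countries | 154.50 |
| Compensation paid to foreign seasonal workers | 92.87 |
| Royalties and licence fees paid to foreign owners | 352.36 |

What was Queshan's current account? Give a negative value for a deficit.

-2049.96

Goods: -439.80 - 1664.65 - 1154.74 = -3259.19
Services: 984.88 - 352.36 + 383.02 - 302.11 = 713.43
Primary income: 136.45 + 285.73 - 92.87 + 233.01 = 562.32
Secondary income: 87.98 - 154.50 = -66.52
Current account = (-3259.19) + 713.43 + 562.32 + (-66.52) = -2049.96
(Excluded from the current account — financial account: inward foreign direct investment in the manufacturing sector 1137.99, new loans extended by domestic banks to foreign borrowers 557.77, acquisition of a foreign subsidiary by a resident firm (outward FDI) 341.77, foreign purchases of domestic corporate bonds 459.06; capital account: capital transfers received from emigrants 70.85, debt forgiveness received from foreign official creditors 172.76.)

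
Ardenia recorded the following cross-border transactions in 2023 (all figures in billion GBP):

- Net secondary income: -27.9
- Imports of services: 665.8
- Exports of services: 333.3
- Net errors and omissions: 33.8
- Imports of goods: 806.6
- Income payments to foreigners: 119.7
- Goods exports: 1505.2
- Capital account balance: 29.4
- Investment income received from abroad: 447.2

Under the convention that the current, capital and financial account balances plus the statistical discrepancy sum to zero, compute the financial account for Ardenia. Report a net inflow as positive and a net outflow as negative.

Goods balance = 1505.2 - 806.6 = 698.6
Services balance = 333.3 - 665.8 = -332.5
Trade balance (goods + services) = 698.6 + (-332.5) = 366.1
Net primary income = 447.2 - 119.7 = 327.5
Net secondary income = -27.9
Current account = 366.1 + 327.5 + (-27.9) = 665.7
Financial account = -(665.7 + 29.4 + 33.8) = -728.9

-728.9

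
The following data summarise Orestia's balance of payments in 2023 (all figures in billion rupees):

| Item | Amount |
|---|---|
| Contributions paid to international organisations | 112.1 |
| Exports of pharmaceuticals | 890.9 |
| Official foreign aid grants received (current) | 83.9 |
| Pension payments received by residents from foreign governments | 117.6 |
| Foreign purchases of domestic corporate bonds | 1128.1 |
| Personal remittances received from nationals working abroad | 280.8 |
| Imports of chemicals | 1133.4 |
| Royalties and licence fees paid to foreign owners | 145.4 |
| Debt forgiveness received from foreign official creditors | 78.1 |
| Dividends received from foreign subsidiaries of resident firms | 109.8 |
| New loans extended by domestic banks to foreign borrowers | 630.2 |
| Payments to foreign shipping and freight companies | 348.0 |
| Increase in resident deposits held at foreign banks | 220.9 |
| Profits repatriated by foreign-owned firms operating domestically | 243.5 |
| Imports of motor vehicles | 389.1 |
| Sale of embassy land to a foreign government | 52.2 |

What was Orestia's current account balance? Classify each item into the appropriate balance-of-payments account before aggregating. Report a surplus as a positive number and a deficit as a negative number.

-888.5

Goods: -389.1 + 890.9 - 1133.4 = -631.6
Services: -348.0 - 145.4 = -493.4
Primary income: -243.5 + 109.8 = -133.7
Secondary income: -112.1 + 280.8 + 83.9 + 117.6 = 370.2
Current account = (-631.6) + (-493.4) + (-133.7) + 370.2 = -888.5
(Excluded from the current account — financial account: foreign purchases of domestic corporate bonds 1128.1, new loans extended by domestic banks to foreign borrowers 630.2, increase in resident deposits held at foreign banks 220.9; capital account: debt forgiveness received from foreign official creditors 78.1, sale of embassy land to a foreign government 52.2.)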